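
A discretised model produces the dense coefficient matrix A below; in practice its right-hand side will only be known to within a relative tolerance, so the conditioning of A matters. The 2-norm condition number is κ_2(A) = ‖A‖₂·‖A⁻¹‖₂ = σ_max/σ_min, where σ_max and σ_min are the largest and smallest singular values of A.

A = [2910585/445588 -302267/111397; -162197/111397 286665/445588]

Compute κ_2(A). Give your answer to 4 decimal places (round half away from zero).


M = AᵀA = [406920373/9085648 -10596600/567853; -10596600/567853 70654933/9085648]. tr(M)=18368281/349448, det(M)=707281/11182336
λ_max, λ_min = (18368281/349448 ± √5271294564900/1908029761)/2 = 841/16, 841/698896
σ_max=√(841/16)=(29/4), σ_min=√(841/698896)=(29/836) → κ = 209.0000

209.0000


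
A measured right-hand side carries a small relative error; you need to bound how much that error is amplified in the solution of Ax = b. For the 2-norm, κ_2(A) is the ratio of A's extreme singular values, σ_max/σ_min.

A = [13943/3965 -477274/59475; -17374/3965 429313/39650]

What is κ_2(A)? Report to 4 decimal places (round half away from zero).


73.2000

AᵀA = [19850525/628849 -713718299/9432735; -713718299/9432735 102797950081/565964100]; tr = 713984749/3348900, det = 28398241/3348900
solving λ² − 713984749/3348900·λ + 28398241/3348900 = 0 gives λ = 5329/25, 5329/133956
σ_max=√(5329/25)=(73/5), σ_min=√(5329/133956)=(73/366) → κ = 73.2000


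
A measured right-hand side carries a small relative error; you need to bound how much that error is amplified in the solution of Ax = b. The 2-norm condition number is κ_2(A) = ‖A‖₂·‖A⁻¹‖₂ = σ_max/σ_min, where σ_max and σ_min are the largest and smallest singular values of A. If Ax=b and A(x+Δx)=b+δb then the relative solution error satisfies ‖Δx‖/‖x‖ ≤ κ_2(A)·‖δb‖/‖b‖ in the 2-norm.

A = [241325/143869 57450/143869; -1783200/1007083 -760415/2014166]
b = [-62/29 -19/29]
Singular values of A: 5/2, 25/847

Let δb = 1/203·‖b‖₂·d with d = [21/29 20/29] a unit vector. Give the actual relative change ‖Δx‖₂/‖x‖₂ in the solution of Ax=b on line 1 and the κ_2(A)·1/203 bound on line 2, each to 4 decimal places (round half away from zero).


0.0055
0.4172

from the listed singular values, σ₁ = 5/2, σ_n = 25/847
condition number: (5/2) ÷ (25/847) = 84.7000
worst-case relative error ≤ 84.7000 × 1/203 = 0.4172
solve Ax = b  →  x = [14.4839 -66.1951]
2-norm of b is 2.2361; of x, 67.7612
with δb = [0.0080 0.0076], A·Δx = δb → ‖Δx‖ = 0.3732
relative error = 0.0055
so the bound overstates the realised error by a factor of ≈ 75.7593 (computed from the unrounded values)


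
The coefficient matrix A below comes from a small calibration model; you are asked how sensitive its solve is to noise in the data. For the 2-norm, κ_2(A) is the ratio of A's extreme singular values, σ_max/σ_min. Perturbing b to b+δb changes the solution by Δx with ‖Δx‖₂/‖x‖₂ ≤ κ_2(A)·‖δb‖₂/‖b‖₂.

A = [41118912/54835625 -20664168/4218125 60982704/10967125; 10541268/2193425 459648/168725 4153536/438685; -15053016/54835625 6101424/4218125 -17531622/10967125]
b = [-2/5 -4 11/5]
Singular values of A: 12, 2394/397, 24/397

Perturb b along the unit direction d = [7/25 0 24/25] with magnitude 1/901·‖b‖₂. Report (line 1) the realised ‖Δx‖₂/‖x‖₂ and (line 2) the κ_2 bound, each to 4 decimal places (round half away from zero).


from the listed singular values, σ₁ = 12, σ_n = 24/397
condition number: 12 ÷ (24/397) = 198.5000
bound on ‖Δx‖/‖x‖: κ·ε = 198.5000·1/901 = 0.2203
solve Ax = b  →  x = [-29.4880 9.1041 11.9256]
2-norm of b is 4.5826; of x, 33.0854
Δx = A⁻¹·δb where δb = 1/901·4.5826·d; ‖Δx‖ = 0.0841
realised ‖Δx‖/‖x‖ = 0.0025
tightness: 0.0025 against a bound of 0.2203 (unrounded ratio ≈ 0.0115)

0.0025
0.2203


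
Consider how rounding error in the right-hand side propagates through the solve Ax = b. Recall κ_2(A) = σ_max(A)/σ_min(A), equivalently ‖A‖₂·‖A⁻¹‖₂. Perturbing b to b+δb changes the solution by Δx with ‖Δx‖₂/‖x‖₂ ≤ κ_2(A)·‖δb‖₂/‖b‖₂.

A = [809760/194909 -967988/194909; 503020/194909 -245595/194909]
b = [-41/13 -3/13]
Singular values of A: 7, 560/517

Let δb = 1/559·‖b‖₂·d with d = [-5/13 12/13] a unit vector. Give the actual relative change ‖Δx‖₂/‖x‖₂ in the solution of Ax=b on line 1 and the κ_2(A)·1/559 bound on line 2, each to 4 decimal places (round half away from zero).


0.0051
0.0116

σ_max = 7, σ_min = 560/517
κ = σ_max/σ_min = 7/(560/517) = 6.4625
bound on ‖Δx‖/‖x‖: κ·ε = 6.4625·1/559 = 0.0116
solve Ax = b  →  x = [0.3730 0.9470]
‖b‖ = 3.1623, ‖x‖ = 1.0178
Δx = A⁻¹·δb where δb = 1/559·3.1623·d; ‖Δx‖ = 0.0052
realised ‖Δx‖/‖x‖ = 0.0051
so the bound overstates the realised error by a factor of ≈ 2.2531 (computed from the unrounded values)


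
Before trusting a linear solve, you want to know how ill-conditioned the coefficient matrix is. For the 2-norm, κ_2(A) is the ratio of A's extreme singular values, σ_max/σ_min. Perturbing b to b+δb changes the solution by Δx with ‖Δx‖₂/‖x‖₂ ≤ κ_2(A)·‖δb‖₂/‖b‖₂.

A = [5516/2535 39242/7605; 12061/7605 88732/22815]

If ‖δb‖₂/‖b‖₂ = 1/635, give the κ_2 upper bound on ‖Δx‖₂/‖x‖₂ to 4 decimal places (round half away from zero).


0.2764

form AᵀA = [16772161/2313441 120733060/6940323; 120733060/6940323 869311156/20820969] with trace 6037045/123201 and determinant 9604/123201
eigenvalues of AᵀA: λ = (tr ± √(tr²−4·det))/2 = 49, 196/123201
κ_2(A) = √(λ_max/λ_min) = √(49 / (196/123201)) = 175.5000
κ_2(A)·‖δb‖/‖b‖ = 0.2764


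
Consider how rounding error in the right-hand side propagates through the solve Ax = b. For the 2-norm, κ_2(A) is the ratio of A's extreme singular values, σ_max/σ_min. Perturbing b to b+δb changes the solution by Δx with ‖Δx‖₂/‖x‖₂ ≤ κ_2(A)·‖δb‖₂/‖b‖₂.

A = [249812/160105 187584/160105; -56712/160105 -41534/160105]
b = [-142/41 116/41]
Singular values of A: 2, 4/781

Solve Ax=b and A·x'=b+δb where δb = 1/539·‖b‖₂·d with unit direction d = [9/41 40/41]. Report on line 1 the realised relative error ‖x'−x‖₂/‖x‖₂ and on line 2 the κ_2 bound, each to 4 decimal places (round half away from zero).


from the listed singular values, σ₁ = 2, σ_n = 4/781
condition number: 2 ÷ (4/781) = 390.5000
κ_2(A)·‖δb‖/‖b‖ = 0.7245
solve Ax = b  →  x = [-235.9000 311.2000]
2-norm of b is 4.4721; of x, 390.5051
with δb = [0.0018 0.0081], A·Δx = δb → ‖Δx‖ = 1.6200
realised ‖Δx‖/‖x‖ = 0.0041
so the bound overstates the realised error by a factor of ≈ 174.6392 (computed from the unrounded values)

0.0041
0.7245


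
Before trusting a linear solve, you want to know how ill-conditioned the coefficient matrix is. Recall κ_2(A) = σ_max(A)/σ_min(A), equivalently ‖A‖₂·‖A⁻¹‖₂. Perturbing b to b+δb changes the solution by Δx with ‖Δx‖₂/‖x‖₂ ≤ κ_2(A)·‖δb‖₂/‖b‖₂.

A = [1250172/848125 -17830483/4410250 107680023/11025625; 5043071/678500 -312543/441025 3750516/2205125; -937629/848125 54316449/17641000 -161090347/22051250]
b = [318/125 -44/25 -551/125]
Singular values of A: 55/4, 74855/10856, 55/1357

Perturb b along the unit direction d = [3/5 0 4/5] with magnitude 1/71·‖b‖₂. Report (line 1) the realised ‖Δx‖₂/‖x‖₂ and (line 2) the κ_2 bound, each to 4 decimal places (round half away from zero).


from the listed singular values, σ₁ = 55/4, σ_n = 55/1357
κ = σ_max/σ_min = (55/4)/(55/1357) = 339.2500
worst-case relative error ≤ 339.2500 × 1/71 = 4.7782
solve Ax = b  →  x = [-0.3362 -45.7039 -18.6088]
‖b‖₂ = 5.3852 and ‖x‖₂ = 49.3482
δb = ε·‖b‖·d = [0.0455 0.0000 0.0607]; solving A·Δx = δb gives ‖Δx‖ = 1.8714
dividing the unrounded norms, ‖Δx‖/‖x‖ = 0.0379
tightness: 0.0379 against a bound of 4.7782 (unrounded ratio ≈ 0.0079)

0.0379
4.7782


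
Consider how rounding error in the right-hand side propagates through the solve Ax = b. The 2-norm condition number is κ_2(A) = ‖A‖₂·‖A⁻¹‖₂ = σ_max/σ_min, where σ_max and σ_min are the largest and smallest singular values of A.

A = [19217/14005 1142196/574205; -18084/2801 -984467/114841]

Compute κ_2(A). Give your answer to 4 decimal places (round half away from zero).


112.0400

M = AᵀA = [8545069489/196140025 11390905152/196140025; 11390905152/196140025 15189764161/196140025]. tr(M)=949393346/7845601, det(M)=9150625/7845601
solving λ² − 949393346/7845601·λ + 9150625/7845601 = 0 gives λ = 121, 75625/7845601
κ = σ_max/σ_min = 11/(275/2801) = 112.0400


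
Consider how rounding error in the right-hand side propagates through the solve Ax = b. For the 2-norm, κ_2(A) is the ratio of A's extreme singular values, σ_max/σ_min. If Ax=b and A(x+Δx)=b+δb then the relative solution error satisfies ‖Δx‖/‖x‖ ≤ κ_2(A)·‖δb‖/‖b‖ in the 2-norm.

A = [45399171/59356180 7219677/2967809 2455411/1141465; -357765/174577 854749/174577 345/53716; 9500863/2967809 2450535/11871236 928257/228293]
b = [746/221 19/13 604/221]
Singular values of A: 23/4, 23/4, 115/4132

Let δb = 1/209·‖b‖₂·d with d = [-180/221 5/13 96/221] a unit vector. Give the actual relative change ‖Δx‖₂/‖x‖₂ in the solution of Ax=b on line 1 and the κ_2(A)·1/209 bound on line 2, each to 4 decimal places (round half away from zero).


0.0219
0.9885

σ_max = 23/4, σ_min = 115/4132
κ_2(A) = (23/4) / (115/4132) = 206.6000
perturbation bound = 206.6000·1/209 = 0.9885
solve Ax = b  →  x = [26.7847 11.5371 -21.0017]
2-norm of b is 4.5826; of x, 35.9389
Δx = A⁻¹·δb where δb = 1/209·4.5826·d; ‖Δx‖ = 0.7878
realised ‖Δx‖/‖x‖ = 0.0219
realised/bound (from unrounded values) ≈ 0.0222


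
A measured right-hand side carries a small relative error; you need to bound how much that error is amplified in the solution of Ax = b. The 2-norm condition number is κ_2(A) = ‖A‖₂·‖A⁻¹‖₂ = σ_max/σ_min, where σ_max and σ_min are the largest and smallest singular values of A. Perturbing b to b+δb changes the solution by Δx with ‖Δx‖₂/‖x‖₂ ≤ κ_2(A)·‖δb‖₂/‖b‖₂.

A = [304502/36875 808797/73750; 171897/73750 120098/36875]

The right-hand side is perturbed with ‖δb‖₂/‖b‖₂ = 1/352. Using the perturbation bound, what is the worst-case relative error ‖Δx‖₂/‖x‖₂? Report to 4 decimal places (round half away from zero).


0.4358

M = AᵀA = [640695121/8702500 213539832/2175625; 213539832/2175625 1138954729/8702500]. tr(M)=35592997/174050, det(M)=2474329/1392400
λ_max, λ_min = (35592997/174050 ± √316661526740196/7573350625)/2 = 20449/100, 121/13924
so κ_2 = √((20449/100) / (121/13924)) = 153.4000
κ_2(A)·‖δb‖/‖b‖ = 0.4358


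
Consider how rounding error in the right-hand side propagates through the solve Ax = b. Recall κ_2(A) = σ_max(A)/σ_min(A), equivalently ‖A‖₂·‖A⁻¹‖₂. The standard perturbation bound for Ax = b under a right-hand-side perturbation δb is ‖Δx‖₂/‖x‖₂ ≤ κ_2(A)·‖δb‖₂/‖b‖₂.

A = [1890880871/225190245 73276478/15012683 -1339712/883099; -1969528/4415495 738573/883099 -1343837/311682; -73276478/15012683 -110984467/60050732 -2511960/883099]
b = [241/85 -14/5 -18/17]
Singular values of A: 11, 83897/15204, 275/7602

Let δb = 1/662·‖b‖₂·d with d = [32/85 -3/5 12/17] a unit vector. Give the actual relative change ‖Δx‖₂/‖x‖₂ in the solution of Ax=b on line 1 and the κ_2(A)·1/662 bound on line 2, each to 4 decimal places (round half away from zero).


largest singular value 11, smallest 275/7602
condition number: 11 ÷ (275/7602) = 304.0800
κ_2(A)·‖δb‖/‖b‖ = 0.4593
solve Ax = b  →  x = [-25.1049 47.6512 12.4898]
‖b‖₂ = 4.1231 and ‖x‖₂ = 55.2891
δb = ε·‖b‖·d = [0.0023 -0.0037 0.0044]; solving A·Δx = δb gives ‖Δx‖ = 0.1722
relative error = 0.0031
realised/bound (from unrounded values) ≈ 0.0068

0.0031
0.4593


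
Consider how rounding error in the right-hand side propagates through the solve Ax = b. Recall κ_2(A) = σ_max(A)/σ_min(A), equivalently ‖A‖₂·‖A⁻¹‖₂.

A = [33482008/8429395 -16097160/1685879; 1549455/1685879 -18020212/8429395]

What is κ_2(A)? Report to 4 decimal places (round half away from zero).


AᵀA = [702596745769/42269304025 -67446370908/1690772161; -67446370908/1690772161 4046812636624/42269304025]; tr = 28103014097/250114225, det = 504990784/6252855625
eigenvalues of AᵀA: λ = (tr ± √(tr²−4·det))/2 = 2809/25, 179776/250114225
κ_2(A) = √(λ_max/λ_min) = √((2809/25) / (179776/250114225)) = 395.3750

395.3750


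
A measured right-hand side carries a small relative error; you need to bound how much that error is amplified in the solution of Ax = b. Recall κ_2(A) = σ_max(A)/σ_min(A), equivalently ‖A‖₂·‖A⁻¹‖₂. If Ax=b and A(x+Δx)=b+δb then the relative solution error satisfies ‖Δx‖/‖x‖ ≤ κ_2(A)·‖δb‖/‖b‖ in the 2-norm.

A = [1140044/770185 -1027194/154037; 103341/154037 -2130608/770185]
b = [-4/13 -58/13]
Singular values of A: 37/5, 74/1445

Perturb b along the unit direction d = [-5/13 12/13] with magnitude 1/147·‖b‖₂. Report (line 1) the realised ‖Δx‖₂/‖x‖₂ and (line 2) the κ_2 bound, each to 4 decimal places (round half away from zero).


largest singular value 37/5, smallest 74/1445
κ_2(A) = (37/5) / (74/1445) = 144.5000
worst-case relative error ≤ 144.5000 × 1/147 = 0.9830
solve Ax = b  →  x = [-76.2624 -16.8820]
‖b‖ = 4.4721, ‖x‖ = 78.1086
re-solving with b+δb shifts x by Δx of norm 0.5941
realised ‖Δx‖/‖x‖ = 0.0076
realised/bound (from unrounded values) ≈ 0.0077

0.0076
0.9830


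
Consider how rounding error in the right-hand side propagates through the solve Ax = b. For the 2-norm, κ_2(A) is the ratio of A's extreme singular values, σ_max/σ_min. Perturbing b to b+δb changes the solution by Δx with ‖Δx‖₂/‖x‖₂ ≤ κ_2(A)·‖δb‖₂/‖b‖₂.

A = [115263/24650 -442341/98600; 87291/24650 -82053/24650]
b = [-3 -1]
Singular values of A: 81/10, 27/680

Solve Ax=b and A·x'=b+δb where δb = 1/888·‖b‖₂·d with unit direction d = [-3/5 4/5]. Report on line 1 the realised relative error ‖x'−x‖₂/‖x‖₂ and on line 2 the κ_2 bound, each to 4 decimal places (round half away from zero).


0.0036
0.2297

σ_max = 81/10, σ_min = 27/680
κ = σ_max/σ_min = (81/10)/(27/680) = 204.0000
worst-case relative error ≤ 204.0000 × 1/888 = 0.2297
solve Ax = b  →  x = [17.1009 18.4930]
2-norm of b is 3.1623; of x, 25.1879
δb = ε·‖b‖·d = [-0.0021 0.0028]; solving A·Δx = δb gives ‖Δx‖ = 0.0897
realised ‖Δx‖/‖x‖ = 0.0036
realised/bound (from unrounded values) ≈ 0.0155


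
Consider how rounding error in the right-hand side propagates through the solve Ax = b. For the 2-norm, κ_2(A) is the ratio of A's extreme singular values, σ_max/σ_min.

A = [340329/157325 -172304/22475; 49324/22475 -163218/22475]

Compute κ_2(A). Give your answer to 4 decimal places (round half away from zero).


M = AᵀA = [55893893/5886125 -27346968/840875; -27346968/840875 13395668/120125]. tr(M)=5698253/47089, det(M)=58564/47089
solving λ² − 5698253/47089·λ + 58564/47089 = 0 gives λ = 121, 484/47089
so κ_2 = √(121 / (484/47089)) = 108.5000

108.5000


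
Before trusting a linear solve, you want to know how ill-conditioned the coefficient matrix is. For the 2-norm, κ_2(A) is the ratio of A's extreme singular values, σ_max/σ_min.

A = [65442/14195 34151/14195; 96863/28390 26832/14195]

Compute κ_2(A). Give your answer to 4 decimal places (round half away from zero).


83.5000

form AᵀA = [1060522489/32239684 141376950/8059921; 141376950/8059921 75449881/8059921] with trace 4713917/111556 and determinant 28561/111556
eigenvalues of AᵀA: λ = (tr ± √(tr²−4·det))/2 = 169/4, 169/27889
σ_max=√(169/4)=(13/2), σ_min=√(169/27889)=(13/167) → κ = 83.5000


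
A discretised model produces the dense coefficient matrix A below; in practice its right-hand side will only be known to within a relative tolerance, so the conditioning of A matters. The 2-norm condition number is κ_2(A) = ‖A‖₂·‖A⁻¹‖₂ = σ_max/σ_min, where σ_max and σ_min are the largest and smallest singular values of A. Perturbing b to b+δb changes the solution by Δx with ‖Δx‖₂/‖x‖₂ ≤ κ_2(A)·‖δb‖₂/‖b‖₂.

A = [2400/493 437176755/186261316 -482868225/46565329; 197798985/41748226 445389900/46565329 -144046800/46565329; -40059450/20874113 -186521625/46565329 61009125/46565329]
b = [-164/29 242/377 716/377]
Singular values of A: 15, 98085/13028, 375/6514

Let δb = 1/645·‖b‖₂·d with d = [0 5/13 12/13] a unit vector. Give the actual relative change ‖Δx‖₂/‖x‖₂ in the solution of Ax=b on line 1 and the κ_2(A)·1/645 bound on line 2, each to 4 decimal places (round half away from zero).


largest singular value 15, smallest 375/6514
condition number: 15 ÷ (375/6514) = 260.5600
worst-case relative error ≤ 260.5600 × 1/645 = 0.4040
solve Ax = b  →  x = [30.5286 -11.0526 12.3756]
‖b‖₂ = 6.0000 and ‖x‖₂ = 34.7464
Δx = A⁻¹·δb where δb = 1/645·6.0000·d; ‖Δx‖ = 0.1616
relative error = 0.0047
tightness: 0.0047 against a bound of 0.4040 (unrounded ratio ≈ 0.0115)

0.0047
0.4040


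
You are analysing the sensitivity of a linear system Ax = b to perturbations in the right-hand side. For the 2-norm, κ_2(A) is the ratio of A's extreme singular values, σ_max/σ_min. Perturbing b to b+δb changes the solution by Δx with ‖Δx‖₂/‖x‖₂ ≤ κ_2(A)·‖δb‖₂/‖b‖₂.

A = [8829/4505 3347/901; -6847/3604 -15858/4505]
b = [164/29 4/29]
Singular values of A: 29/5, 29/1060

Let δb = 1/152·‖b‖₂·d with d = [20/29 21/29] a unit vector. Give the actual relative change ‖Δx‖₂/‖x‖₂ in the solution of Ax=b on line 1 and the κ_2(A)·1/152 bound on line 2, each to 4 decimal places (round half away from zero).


σ_max = 29/5, σ_min = 29/1060
condition number: (29/5) ÷ (29/1060) = 212.0000
worst-case relative error ≤ 212.0000 × 1/152 = 1.3947
solve Ax = b  →  x = [-128.6815 69.4118]
2-norm of b is 5.6569; of x, 146.2085
with δb = [0.0257 0.0269], A·Δx = δb → ‖Δx‖ = 1.3603
realised ‖Δx‖/‖x‖ = 0.0093
realised/bound (from unrounded values) ≈ 0.0067

0.0093
1.3947


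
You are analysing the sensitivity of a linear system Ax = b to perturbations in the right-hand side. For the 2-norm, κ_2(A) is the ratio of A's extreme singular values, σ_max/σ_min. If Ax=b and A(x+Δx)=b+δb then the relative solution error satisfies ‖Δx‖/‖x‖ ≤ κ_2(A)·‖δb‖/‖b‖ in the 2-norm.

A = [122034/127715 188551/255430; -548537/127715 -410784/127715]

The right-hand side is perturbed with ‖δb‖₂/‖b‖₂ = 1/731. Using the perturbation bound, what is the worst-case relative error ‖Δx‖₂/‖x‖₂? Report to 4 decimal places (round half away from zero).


AᵀA = [7514221/388129 5635575/388129; 5635575/388129 16907209/1552516]; tr = 46964093/1552516, det = 14641/1552516
λ_max, λ_min = (46964093/1552516 ± √2205535109765625/2410305930256)/2 = 121/4, 121/388129
so κ_2 = √((121/4) / (121/388129)) = 311.5000
bound on ‖Δx‖/‖x‖: κ·ε = 311.5000·1/731 = 0.4261

0.4261


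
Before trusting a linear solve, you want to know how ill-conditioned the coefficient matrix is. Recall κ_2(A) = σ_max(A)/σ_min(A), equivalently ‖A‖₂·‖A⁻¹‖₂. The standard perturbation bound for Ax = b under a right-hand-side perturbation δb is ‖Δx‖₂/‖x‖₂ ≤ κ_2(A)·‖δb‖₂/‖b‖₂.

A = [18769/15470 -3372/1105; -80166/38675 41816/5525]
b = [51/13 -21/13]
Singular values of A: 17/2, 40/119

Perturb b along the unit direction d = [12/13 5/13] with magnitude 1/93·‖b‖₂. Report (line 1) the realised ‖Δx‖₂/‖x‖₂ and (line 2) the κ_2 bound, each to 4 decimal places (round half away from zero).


σ_max = 17/2, σ_min = 40/119
κ_2(A) = (17/2) / (40/119) = 25.2875
bound on ‖Δx‖/‖x‖: κ·ε = 25.2875·1/93 = 0.2719
solve Ax = b  →  x = [8.6668 2.1602]
‖b‖₂ = 4.2426 and ‖x‖₂ = 8.9320
Δx = A⁻¹·δb where δb = 1/93·4.2426·d; ‖Δx‖ = 0.1357
realised ‖Δx‖/‖x‖ = 0.0152
realised/bound (from unrounded values) ≈ 0.0559

0.0152
0.2719


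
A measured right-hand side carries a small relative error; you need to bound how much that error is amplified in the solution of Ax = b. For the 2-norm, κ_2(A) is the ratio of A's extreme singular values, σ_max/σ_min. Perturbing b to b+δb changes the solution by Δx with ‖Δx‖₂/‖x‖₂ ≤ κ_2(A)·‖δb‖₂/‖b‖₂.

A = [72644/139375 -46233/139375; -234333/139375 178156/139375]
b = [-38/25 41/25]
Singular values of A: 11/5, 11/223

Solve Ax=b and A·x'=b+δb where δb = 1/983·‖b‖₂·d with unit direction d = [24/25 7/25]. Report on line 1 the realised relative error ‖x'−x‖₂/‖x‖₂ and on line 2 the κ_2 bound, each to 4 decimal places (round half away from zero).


from the listed singular values, σ₁ = 11/5, σ_n = 11/223
κ_2(A) = (11/5) / (11/223) = 44.6000
κ_2(A)·‖δb‖/‖b‖ = 0.0454
solve Ax = b  →  x = [-12.8909 -15.6727]
‖b‖ = 2.2361, ‖x‖ = 20.2931
δb = ε·‖b‖·d = [0.0022 0.0006]; solving A·Δx = δb gives ‖Δx‖ = 0.0461
realised ‖Δx‖/‖x‖ = 0.0023
so the bound overstates the realised error by a factor of ≈ 19.9658 (computed from the unrounded values)

0.0023
0.0454


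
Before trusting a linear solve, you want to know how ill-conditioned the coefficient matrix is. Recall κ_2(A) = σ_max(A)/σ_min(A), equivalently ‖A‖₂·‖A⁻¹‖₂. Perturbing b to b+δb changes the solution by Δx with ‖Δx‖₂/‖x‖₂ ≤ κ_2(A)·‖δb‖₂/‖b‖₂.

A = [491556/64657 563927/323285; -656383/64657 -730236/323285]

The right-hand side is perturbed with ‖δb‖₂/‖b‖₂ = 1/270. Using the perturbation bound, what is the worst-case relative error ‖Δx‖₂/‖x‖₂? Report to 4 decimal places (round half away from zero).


1.1681

M = AᵀA = [672465943825/4180527649 151303239360/4180527649; 151303239360/4180527649 34050331081/4180527649]. tr(M)=420295226/2486929, det(M)=714025/2486929
λ_max, λ_min = (420295226/2486929 ± √176640974080474176/6184815851041)/2 = 169, 4225/2486929
κ = σ_max/σ_min = 13/(65/1577) = 315.4000
κ_2(A)·‖δb‖/‖b‖ = 1.1681


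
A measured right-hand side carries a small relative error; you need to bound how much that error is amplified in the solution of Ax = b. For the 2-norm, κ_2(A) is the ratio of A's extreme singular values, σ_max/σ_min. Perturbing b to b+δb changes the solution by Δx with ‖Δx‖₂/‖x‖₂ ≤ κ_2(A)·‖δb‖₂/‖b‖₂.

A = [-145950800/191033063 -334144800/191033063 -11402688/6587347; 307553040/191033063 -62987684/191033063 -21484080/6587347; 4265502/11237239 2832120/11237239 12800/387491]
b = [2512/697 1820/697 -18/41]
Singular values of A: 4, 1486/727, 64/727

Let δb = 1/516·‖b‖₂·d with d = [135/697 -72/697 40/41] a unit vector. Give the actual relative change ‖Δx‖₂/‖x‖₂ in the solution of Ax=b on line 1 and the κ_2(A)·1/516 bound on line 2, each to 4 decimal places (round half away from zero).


0.0704
0.0881

largest singular value 4, smallest 64/727
κ = σ_max/σ_min = 4/(64/727) = 45.4375
bound on ‖Δx‖/‖x‖: κ·ε = 45.4375·1/516 = 0.0881
solve Ax = b  →  x = [-0.4433 -0.9533 -0.9231]
‖b‖ = 4.4721, ‖x‖ = 1.3991
δb = ε·‖b‖·d = [0.0017 -0.0009 0.0085]; solving A·Δx = δb gives ‖Δx‖ = 0.0985
dividing the unrounded norms, ‖Δx‖/‖x‖ = 0.0704
so the bound overstates the realised error by a factor of ≈ 1.2514 (computed from the unrounded values)


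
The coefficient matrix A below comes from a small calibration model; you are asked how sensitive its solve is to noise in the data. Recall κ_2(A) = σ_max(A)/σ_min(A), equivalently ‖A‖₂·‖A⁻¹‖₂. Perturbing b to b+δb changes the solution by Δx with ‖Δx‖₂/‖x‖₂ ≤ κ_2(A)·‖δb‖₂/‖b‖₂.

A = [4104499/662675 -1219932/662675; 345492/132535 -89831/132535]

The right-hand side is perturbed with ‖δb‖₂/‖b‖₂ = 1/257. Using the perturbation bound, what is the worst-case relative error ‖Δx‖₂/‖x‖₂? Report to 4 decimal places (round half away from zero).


form AᵀA = [117343373329/2598450625 -34219567872/2598450625; -34219567872/2598450625 9999847921/2598450625] with trace 203749154/4157521 and determinant 1500625/4157521
char-poly roots: 49 and 30625/4157521
so κ_2 = √(49 / (30625/4157521)) = 81.5600
bound on ‖Δx‖/‖x‖: κ·ε = 81.5600·1/257 = 0.3174

0.3174


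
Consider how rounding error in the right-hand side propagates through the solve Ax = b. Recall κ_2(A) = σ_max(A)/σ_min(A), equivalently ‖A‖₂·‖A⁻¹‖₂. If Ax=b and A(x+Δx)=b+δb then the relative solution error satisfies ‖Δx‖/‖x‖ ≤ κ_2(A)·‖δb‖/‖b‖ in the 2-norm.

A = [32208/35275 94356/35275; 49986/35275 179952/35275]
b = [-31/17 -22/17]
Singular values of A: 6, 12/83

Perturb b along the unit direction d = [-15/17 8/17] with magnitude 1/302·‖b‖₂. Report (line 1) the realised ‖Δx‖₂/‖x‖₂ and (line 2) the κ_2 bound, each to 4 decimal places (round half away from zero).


from the listed singular values, σ₁ = 6, σ_n = 12/83
κ_2(A) = 6 / (12/83) = 41.5000
κ_2(A)·‖δb‖/‖b‖ = 0.1374
solve Ax = b  →  x = [-6.7333 1.6167]
‖b‖₂ = 2.2361 and ‖x‖₂ = 6.9247
Δx = A⁻¹·δb where δb = 1/302·2.2361·d; ‖Δx‖ = 0.0512
dividing the unrounded norms, ‖Δx‖/‖x‖ = 0.0074
so the bound overstates the realised error by a factor of ≈ 18.5809 (computed from the unrounded values)

0.0074
0.1374


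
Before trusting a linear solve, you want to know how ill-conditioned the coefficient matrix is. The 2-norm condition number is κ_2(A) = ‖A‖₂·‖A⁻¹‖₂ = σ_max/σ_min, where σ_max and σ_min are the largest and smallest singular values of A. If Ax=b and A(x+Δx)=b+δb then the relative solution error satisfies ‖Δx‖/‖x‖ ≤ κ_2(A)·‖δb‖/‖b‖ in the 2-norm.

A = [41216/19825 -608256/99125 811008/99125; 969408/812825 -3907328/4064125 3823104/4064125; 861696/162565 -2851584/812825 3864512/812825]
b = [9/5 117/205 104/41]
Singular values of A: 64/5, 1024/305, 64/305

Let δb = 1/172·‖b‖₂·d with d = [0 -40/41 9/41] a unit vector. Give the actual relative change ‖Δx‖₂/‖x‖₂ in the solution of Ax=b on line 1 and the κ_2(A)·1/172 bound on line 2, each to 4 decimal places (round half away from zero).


0.2312
0.3547

from the listed singular values, σ₁ = 64/5, σ_n = 64/305
κ = σ_max/σ_min = (64/5)/(64/305) = 61.0000
perturbation bound = 61.0000·1/172 = 0.3547
solve Ax = b  →  x = [0.3651 -0.0611 0.0814]
‖b‖₂ = 3.1623 and ‖x‖₂ = 0.3790
with δb = [0.0000 -0.0179 0.0040], A·Δx = δb → ‖Δx‖ = 0.0876
relative error = 0.2312
realised/bound (from unrounded values) ≈ 0.6518


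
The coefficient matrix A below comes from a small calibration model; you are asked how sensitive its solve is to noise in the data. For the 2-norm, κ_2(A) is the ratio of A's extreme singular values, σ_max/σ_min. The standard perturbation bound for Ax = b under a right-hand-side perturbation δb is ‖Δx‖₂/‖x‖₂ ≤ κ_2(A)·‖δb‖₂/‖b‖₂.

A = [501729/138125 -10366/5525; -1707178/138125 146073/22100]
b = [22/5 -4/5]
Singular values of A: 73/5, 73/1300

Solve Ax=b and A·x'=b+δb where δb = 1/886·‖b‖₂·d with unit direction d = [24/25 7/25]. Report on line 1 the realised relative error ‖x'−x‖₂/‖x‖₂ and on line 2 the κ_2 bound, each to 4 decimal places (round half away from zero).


0.0013
0.2935

σ_max = 73/5, σ_min = 73/1300
κ_2(A) = (73/5) / (73/1300) = 260.0000
κ_2(A)·‖δb‖/‖b‖ = 0.2935
solve Ax = b  →  x = [33.6422 62.7881]
2-norm of b is 4.4721; of x, 71.2330
re-solving with b+δb shifts x by Δx of norm 0.0899
realised ‖Δx‖/‖x‖ = 0.0013
so the bound overstates the realised error by a factor of ≈ 232.5515 (computed from the unrounded values)


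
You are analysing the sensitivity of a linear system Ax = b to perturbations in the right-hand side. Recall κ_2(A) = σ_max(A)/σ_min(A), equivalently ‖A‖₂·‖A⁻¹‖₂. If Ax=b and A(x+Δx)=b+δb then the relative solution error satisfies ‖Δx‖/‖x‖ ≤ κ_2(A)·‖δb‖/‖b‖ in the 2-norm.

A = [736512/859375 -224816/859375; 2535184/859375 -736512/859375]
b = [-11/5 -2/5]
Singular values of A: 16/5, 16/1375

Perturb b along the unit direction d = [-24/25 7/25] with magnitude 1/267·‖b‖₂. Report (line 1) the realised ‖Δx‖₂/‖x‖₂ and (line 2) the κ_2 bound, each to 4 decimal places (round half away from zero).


largest singular value 16/5, smallest 16/1375
κ = σ_max/σ_min = (16/5)/(16/1375) = 275.0000
perturbation bound = 275.0000·1/267 = 1.0300
solve Ax = b  →  x = [47.8250 165.0875]
‖b‖ = 2.2361, ‖x‖ = 171.8753
re-solving with b+δb shifts x by Δx of norm 0.7197
relative error = 0.0042
so the bound overstates the realised error by a factor of ≈ 245.9679 (computed from the unrounded values)

0.0042
1.0300


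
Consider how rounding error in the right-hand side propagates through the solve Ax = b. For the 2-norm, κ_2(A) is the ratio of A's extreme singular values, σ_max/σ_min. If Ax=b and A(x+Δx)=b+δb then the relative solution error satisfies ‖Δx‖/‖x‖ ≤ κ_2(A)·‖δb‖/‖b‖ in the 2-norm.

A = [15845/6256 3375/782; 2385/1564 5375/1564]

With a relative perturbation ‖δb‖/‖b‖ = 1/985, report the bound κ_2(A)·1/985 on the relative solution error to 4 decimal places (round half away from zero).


0.0187

form AᵀA = [342075625/39137536 79115625/4892192; 79115625/4892192 74453125/2446096] with trace 5305625/135424 and determinant 9765625/2166784
λ_max, λ_min = (5305625/135424 ± √27819031640625/18339659776)/2 = 625/16, 15625/135424
σ_max=√(625/16)=(25/4), σ_min=√(15625/135424)=(125/368) → κ = 18.4000
perturbation bound = 18.4000·1/985 = 0.0187


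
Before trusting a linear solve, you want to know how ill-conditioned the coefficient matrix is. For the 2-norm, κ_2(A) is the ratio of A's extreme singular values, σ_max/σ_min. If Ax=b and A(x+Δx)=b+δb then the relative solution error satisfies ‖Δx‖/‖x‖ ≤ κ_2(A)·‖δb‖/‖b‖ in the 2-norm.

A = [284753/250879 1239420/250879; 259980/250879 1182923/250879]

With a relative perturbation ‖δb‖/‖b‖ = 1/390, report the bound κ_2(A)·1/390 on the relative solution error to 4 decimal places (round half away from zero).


0.5410

form AᵀA = [176782249/74839801 785332800/74839801; 785332800/74839801 3490450369/74839801] with trace 2181578/44521 and determinant 2401/44521
λ_max, λ_min = (2181578/44521 ± √4758854990400/1982119441)/2 = 49, 49/44521
σ_max=√49=7, σ_min=√(49/44521)=(7/211) → κ = 211.0000
κ_2(A)·‖δb‖/‖b‖ = 0.5410


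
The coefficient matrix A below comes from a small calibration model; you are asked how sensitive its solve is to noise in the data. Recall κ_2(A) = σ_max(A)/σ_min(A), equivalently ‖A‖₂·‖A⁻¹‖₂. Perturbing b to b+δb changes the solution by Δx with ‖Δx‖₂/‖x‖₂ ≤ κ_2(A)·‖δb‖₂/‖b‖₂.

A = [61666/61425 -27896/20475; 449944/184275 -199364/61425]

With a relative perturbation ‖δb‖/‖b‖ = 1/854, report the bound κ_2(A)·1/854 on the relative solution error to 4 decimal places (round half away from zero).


M = AᵀA = [280087412/40186125 -124478992/13395375; -124478992/13395375 55325072/4465125]. tr(M)=155602612/8037225, det(M)=937024/200930625
λ_max, λ_min = (155602612/8037225 ± √968438715583504/2583879428025)/2 = 484/25, 1936/8037225
so κ_2 = √((484/25) / (1936/8037225)) = 283.5000
worst-case relative error ≤ 283.5000 × 1/854 = 0.3320

0.3320


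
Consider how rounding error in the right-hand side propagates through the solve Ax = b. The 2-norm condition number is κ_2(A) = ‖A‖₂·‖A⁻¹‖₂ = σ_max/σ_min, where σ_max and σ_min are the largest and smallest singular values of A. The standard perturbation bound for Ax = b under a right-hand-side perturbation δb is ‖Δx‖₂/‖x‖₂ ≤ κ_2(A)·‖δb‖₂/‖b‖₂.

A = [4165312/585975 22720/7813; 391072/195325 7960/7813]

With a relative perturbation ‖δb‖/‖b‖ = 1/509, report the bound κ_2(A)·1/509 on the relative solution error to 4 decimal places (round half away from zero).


AᵀA = [29962015744/549386721 4158987520/183128907; 4158987520/183128907 579560000/61042969]; tr = 208154176/3250809, det = 6553600/3250809
eigenvalues of AᵀA: λ = (tr ± √(tr²−4·det))/2 = 64, 102400/3250809
κ_2(A) = √(λ_max/λ_min) = √(64 / (102400/3250809)) = 45.0750
worst-case relative error ≤ 45.0750 × 1/509 = 0.0886

0.0886


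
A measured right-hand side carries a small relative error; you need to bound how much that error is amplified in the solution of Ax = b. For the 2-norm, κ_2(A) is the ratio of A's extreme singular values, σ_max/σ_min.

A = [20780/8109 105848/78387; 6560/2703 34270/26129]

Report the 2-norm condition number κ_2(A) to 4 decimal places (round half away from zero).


form AᵀA = [819110800/65755881 145614560/21918627; 145614560/21918627 25890244/7306209] with trace 3640564/227529 and determinant 1600/227529
eigenvalues of AᵀA: λ = (tr ± √(tr²−4·det))/2 = 16, 100/227529
κ = σ_max/σ_min = 4/(10/477) = 190.8000

190.8000


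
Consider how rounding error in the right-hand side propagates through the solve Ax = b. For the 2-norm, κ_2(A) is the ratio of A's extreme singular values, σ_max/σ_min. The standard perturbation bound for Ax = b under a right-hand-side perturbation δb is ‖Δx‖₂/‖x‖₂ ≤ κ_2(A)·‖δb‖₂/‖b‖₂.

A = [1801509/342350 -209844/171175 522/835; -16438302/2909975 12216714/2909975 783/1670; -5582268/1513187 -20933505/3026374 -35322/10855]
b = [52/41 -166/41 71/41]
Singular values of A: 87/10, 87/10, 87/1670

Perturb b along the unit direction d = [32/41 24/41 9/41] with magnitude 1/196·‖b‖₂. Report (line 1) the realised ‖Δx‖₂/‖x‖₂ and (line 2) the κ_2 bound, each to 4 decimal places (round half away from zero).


0.0234
0.8520

σ_max = 87/10, σ_min = 87/1670
condition number: (87/10) ÷ (87/1670) = 167.0000
perturbation bound = 167.0000·1/196 = 0.8520
solve Ax = b  →  x = [3.7801 6.1107 -17.8073]
2-norm of b is 4.5826; of x, 19.2023
re-solving with b+δb shifts x by Δx of norm 0.4488
dividing the unrounded norms, ‖Δx‖/‖x‖ = 0.0234
tightness: 0.0234 against a bound of 0.8520 (unrounded ratio ≈ 0.0274)


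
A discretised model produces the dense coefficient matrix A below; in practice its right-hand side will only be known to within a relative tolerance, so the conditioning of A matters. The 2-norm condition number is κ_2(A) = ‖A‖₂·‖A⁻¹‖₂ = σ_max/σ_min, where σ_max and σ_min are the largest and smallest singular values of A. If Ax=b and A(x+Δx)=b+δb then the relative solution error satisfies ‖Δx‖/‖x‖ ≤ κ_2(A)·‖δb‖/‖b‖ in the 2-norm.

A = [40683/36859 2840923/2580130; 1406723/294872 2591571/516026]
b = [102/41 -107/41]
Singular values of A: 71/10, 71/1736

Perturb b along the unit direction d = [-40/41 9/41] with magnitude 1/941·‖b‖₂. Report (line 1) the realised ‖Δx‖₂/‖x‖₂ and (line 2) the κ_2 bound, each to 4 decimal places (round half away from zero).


0.0013
0.1845

largest singular value 71/10, smallest 71/1736
condition number: (71/10) ÷ (71/1736) = 173.6000
worst-case relative error ≤ 173.6000 × 1/941 = 0.1845
solve Ax = b  →  x = [52.9228 -50.7916]
2-norm of b is 3.6056; of x, 73.3527
δb = ε·‖b‖·d = [-0.0037 0.0008]; solving A·Δx = δb gives ‖Δx‖ = 0.0937
relative error = 0.0013
so the bound overstates the realised error by a factor of ≈ 144.4450 (computed from the unrounded values)


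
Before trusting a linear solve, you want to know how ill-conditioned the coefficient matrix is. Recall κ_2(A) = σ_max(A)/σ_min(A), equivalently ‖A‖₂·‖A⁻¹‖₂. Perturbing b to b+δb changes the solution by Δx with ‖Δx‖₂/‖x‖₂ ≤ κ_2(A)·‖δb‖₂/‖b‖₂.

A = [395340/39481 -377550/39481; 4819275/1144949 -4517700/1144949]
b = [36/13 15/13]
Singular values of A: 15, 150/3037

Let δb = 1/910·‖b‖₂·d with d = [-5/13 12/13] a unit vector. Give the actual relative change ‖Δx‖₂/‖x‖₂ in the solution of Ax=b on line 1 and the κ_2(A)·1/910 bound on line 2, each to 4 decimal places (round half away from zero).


from the listed singular values, σ₁ = 15, σ_n = 150/3037
κ = σ_max/σ_min = 15/(150/3037) = 303.7000
worst-case relative error ≤ 303.7000 × 1/910 = 0.3337
solve Ax = b  →  x = [0.1448 -0.1379]
2-norm of b is 3.0000; of x, 0.2000
δb = ε·‖b‖·d = [-0.0013 0.0030]; solving A·Δx = δb gives ‖Δx‖ = 0.0667
relative error = 0.3337
so the bound is sharp here: realised error equals the bound

0.3337
0.3337


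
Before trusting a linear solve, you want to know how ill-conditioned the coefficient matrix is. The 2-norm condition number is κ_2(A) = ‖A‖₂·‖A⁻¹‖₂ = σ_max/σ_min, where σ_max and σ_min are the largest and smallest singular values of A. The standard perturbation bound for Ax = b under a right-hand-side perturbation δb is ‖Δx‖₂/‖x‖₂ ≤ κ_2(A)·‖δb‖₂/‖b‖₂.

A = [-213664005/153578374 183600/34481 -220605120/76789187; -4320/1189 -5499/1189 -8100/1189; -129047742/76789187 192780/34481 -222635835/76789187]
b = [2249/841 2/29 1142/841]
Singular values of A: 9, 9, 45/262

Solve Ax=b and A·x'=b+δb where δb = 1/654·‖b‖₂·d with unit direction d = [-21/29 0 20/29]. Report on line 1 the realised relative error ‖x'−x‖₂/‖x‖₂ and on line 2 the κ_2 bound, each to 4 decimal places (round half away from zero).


σ_max = 9, σ_min = 45/262
κ = σ_max/σ_min = 9/(45/262) = 52.4000
worst-case relative error ≤ 52.4000 × 1/654 = 0.0801
solve Ax = b  →  x = [5.0582 0.2656 -2.8881]
2-norm of b is 3.0000; of x, 5.8307
re-solving with b+δb shifts x by Δx of norm 0.0267
relative error = 0.0046
tightness: 0.0046 against a bound of 0.0801 (unrounded ratio ≈ 0.0572)

0.0046
0.0801


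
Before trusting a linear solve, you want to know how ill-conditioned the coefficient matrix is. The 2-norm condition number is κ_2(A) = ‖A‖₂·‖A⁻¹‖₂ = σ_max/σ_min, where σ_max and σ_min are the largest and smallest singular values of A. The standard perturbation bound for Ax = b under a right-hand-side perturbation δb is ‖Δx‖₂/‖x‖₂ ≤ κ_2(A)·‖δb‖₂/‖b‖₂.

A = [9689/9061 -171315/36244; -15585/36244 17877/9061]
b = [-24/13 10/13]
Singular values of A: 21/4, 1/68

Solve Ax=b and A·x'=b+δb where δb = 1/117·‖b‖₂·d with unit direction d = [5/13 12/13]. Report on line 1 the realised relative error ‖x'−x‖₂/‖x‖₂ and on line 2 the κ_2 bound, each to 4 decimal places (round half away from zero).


σ_max = 21/4, σ_min = 1/68
κ_2(A) = (21/4) / (1/68) = 357.0000
perturbation bound = 357.0000·1/117 = 3.0513
solve Ax = b  →  x = [-0.0836 0.3717]
‖b‖ = 2.0000, ‖x‖ = 0.3810
δb = ε·‖b‖·d = [0.0066 0.0158]; solving A·Δx = δb gives ‖Δx‖ = 1.1624
dividing the unrounded norms, ‖Δx‖/‖x‖ = 3.0513
tightness: 3.0513 against a bound of 3.0513; the bound is attained (ratio 1)

3.0513
3.0513


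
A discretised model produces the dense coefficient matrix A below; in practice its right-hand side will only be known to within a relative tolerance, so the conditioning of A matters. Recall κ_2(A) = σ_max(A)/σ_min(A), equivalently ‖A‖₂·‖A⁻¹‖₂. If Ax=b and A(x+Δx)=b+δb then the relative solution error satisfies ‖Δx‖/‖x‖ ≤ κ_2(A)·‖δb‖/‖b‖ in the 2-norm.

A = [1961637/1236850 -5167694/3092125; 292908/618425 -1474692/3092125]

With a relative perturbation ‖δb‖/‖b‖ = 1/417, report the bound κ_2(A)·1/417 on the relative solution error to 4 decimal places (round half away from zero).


0.3927

form AᵀA = [6705920169/2447676676 -8800830339/3059595845; -8800830339/3059595845 46207644436/15297979225] with trace 419118409/72760900 and determinant 900/727609
λ_max, λ_min = (419118409/72760900 ± √175634046838691281/5294148568810000)/2 = 144/25, 625/2910436
κ = σ_max/σ_min = (12/5)/(25/1706) = 163.7760
bound on ‖Δx‖/‖x‖: κ·ε = 163.7760·1/417 = 0.3927
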